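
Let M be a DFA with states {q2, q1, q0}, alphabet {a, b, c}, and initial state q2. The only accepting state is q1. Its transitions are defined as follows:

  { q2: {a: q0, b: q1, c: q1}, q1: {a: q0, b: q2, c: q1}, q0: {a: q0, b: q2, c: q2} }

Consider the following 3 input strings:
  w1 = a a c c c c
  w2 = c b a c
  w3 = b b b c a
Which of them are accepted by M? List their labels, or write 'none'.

w1

w1: q2 → q0 → q0 → q2 → q1 → q1 → q1  → end q1, accepted
w2: q2 → q1 → q2 → q0 → q2  → end q2, rejected
w3: q2 → q1 → q2 → q1 → q1 → q0  → end q0, rejected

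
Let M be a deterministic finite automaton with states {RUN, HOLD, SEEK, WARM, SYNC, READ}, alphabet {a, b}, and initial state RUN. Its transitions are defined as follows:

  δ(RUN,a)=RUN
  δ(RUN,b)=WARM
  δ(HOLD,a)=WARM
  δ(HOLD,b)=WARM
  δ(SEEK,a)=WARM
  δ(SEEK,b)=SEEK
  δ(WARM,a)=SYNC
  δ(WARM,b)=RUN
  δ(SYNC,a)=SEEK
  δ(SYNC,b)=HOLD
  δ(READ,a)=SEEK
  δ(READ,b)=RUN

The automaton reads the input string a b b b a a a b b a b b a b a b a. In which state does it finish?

RUN → RUN → WARM → RUN → WARM → SYNC → SEEK → WARM → RUN → WARM → SYNC → HOLD → WARM → SYNC → HOLD → WARM → RUN → RUN

RUN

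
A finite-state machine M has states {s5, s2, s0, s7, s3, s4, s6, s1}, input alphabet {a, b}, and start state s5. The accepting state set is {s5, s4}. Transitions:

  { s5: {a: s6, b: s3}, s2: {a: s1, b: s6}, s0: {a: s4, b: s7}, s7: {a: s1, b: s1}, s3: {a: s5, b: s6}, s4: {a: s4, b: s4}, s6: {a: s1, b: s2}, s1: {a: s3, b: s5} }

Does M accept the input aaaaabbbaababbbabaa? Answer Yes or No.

No

Trace: s5 -a-> s6 -a-> s1 -a-> s3 -a-> s5 -a-> s6 -b-> s2 -b-> s6 -b-> s2 -a-> s1 -a-> s3 -b-> s6 -a-> s1 -b-> s5 -b-> s3 -b-> s6 -a-> s1 -b-> s5 -a-> s6 -a-> s1
End state s1 is not accepting.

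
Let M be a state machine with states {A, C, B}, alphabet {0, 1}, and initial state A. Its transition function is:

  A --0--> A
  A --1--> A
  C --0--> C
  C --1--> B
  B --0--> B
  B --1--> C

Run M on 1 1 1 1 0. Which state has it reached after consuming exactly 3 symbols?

A → A → A → A
After 3 symbols: A.

A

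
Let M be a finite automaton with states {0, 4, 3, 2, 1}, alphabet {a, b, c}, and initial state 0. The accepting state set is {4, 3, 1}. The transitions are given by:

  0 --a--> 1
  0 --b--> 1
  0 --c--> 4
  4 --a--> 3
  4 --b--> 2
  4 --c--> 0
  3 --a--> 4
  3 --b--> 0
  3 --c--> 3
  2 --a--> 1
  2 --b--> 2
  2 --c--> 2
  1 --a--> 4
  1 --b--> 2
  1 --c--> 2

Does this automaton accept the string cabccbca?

Yes

start at 0
read 'c': 0 → 4
read 'a': 4 → 3
read 'b': 3 → 0
read 'c': 0 → 4
read 'c': 4 → 0
read 'b': 0 → 1
read 'c': 1 → 2
read 'a': 2 → 1
End state 1 is accepting.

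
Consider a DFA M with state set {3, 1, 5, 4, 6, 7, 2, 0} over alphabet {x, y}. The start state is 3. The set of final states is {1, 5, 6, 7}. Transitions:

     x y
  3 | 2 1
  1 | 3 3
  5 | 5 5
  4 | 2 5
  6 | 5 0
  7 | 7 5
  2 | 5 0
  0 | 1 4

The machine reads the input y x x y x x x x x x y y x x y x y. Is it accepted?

Trace: 3 -y-> 1 -x-> 3 -x-> 2 -y-> 0 -x-> 1 -x-> 3 -x-> 2 -x-> 5 -x-> 5 -x-> 5 -y-> 5 -y-> 5 -x-> 5 -x-> 5 -y-> 5 -x-> 5 -y-> 5
End state 5 is accepting.

Yes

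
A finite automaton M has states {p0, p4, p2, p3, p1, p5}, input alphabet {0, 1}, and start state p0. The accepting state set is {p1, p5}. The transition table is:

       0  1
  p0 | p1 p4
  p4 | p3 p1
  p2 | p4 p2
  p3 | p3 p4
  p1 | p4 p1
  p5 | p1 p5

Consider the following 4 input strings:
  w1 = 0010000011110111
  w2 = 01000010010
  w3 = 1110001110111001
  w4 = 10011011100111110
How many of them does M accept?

w1: p0 → p1 → p4 → p1 → p4 → p3 → p3 → p3 → p3 → p4 → p1 → p1 → p1 → p4 → p1 → p1 → p1  → end p1, accepted
w2: p0 → p1 → p1 → p4 → p3 → p3 → p3 → p4 → p3 → p3 → p4 → p3  → end p3, rejected
w3: p0 → p4 → p1 → p1 → p4 → p3 → p3 → p4 → p1 → p1 → p4 → p1 → p1 → p1 → p4 → p3 → p4  → end p4, rejected
w4: p0 → p4 → p3 → p3 → p4 → p1 → p4 → p1 → p1 → p1 → p4 → p3 → p4 → p1 → p1 → p1 → p1 → p4  → end p4, rejected

1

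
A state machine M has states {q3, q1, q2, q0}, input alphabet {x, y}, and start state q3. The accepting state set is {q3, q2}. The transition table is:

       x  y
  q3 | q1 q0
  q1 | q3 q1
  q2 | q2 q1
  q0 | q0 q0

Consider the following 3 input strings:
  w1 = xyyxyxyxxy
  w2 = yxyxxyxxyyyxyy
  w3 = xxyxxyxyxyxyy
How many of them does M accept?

0

w1: Trace: q3 -x-> q1 -y-> q1 -y-> q1 -x-> q3 -y-> q0 -x-> q0 -y-> q0 -x-> q0 -x-> q0 -y-> q0  → end q0, rejected
w2: Trace: q3 -y-> q0 -x-> q0 -y-> q0 -x-> q0 -x-> q0 -y-> q0 -x-> q0 -x-> q0 -y-> q0 -y-> q0 -y-> q0 -x-> q0 -y-> q0 -y-> q0  → end q0, rejected
w3: Trace: q3 -x-> q1 -x-> q3 -y-> q0 -x-> q0 -x-> q0 -y-> q0 -x-> q0 -y-> q0 -x-> q0 -y-> q0 -x-> q0 -y-> q0 -y-> q0  → end q0, rejected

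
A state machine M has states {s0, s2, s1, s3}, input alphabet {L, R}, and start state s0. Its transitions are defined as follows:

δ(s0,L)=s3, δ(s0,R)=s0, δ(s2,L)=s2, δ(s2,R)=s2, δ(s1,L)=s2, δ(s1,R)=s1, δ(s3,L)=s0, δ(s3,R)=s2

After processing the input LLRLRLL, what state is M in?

s0 → s3 → s0 → s0 → s3 → s2 → s2 → s2

s2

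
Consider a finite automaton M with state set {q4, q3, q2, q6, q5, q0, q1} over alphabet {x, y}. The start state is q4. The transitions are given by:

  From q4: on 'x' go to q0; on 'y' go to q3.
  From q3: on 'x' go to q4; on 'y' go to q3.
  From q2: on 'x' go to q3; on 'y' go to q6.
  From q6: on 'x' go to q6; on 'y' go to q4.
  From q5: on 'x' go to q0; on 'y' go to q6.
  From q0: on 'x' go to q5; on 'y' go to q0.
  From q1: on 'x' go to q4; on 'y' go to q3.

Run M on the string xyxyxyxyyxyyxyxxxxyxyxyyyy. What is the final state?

q3

q4 → q0 → q0 → q5 → q6 → q6 → q4 → q0 → q0 → q0 → q5 → q6 → q4 → q0 → q0 → q5 → q0 → q5 → q0 → q0 → q5 → q6 → q6 → q4 → q3 → q3 → q3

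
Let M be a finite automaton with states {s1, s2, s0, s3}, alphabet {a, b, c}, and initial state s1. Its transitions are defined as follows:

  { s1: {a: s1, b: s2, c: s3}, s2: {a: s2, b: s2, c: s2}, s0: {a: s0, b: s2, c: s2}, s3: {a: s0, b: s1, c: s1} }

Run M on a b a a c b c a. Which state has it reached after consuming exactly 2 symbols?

Trace: s1 -a-> s1 -b-> s2
After 2 symbols: s2.

s2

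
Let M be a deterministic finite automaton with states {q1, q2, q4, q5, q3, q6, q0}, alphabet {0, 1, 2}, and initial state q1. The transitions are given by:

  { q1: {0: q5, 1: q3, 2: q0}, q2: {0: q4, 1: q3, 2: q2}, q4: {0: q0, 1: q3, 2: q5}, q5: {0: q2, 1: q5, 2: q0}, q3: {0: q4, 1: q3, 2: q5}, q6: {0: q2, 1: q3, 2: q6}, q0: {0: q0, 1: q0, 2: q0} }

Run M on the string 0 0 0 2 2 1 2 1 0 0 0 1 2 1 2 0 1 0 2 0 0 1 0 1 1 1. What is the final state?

Trace: q1 -0-> q5 -0-> q2 -0-> q4 -2-> q5 -2-> q0 -1-> q0 -2-> q0 -1-> q0 -0-> q0 -0-> q0 -0-> q0 -1-> q0 -2-> q0 -1-> q0 -2-> q0 -0-> q0 -1-> q0 -0-> q0 -2-> q0 -0-> q0 -0-> q0 -1-> q0 -0-> q0 -1-> q0 -1-> q0 -1-> q0

q0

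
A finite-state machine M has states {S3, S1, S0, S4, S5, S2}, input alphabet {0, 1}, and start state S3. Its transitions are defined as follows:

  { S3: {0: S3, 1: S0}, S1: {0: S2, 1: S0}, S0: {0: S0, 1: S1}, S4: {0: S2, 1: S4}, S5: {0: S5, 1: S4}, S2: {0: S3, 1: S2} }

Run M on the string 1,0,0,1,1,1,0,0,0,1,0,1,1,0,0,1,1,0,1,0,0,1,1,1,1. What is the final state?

start at S3
read '1': S3 → S0
read '0': S0 → S0
read '0': S0 → S0
read '1': S0 → S1
read '1': S1 → S0
read '1': S0 → S1
read '0': S1 → S2
read '0': S2 → S3
read '0': S3 → S3
read '1': S3 → S0
read '0': S0 → S0
read '1': S0 → S1
read '1': S1 → S0
read '0': S0 → S0
read '0': S0 → S0
read '1': S0 → S1
read '1': S1 → S0
read '0': S0 → S0
read '1': S0 → S1
read '0': S1 → S2
read '0': S2 → S3
read '1': S3 → S0
read '1': S0 → S1
read '1': S1 → S0
read '1': S0 → S1

S1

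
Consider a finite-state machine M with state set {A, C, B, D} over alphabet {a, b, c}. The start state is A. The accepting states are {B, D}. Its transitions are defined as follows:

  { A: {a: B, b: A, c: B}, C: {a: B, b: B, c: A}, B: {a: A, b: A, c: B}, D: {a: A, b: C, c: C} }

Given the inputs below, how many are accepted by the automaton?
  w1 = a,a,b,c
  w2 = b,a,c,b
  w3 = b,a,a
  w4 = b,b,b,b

1

w1: Trace: A -a-> B -a-> A -b-> A -c-> B  → end B, accepted
w2: Trace: A -b-> A -a-> B -c-> B -b-> A  → end A, rejected
w3: Trace: A -b-> A -a-> B -a-> A  → end A, rejected
w4: Trace: A -b-> A -b-> A -b-> A -b-> A  → end A, rejected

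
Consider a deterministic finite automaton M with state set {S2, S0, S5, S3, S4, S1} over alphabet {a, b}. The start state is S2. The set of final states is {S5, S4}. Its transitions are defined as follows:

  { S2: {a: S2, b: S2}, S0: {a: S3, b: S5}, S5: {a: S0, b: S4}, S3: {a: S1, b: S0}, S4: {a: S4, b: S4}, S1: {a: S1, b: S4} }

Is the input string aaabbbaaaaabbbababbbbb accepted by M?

No

start at S2
read 'a': S2 → S2
read 'a': S2 → S2
read 'a': S2 → S2
read 'b': S2 → S2
read 'b': S2 → S2
read 'b': S2 → S2
read 'a': S2 → S2
read 'a': S2 → S2
read 'a': S2 → S2
read 'a': S2 → S2
read 'a': S2 → S2
read 'b': S2 → S2
read 'b': S2 → S2
read 'b': S2 → S2
read 'a': S2 → S2
read 'b': S2 → S2
read 'a': S2 → S2
read 'b': S2 → S2
read 'b': S2 → S2
read 'b': S2 → S2
read 'b': S2 → S2
read 'b': S2 → S2
End state S2 is not accepting.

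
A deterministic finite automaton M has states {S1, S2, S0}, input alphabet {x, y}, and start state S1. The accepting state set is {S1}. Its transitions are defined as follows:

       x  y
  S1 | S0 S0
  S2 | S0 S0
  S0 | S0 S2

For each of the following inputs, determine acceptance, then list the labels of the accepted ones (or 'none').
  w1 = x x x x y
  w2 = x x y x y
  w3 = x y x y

w1:
  start at S1
  read 'x': S1 → S0
  read 'x': S0 → S0
  read 'x': S0 → S0
  read 'x': S0 → S0
  read 'y': S0 → S2
  end S2, rejected
w2:
  start at S1
  read 'x': S1 → S0
  read 'x': S0 → S0
  read 'y': S0 → S2
  read 'x': S2 → S0
  read 'y': S0 → S2
  end S2, rejected
w3:
  start at S1
  read 'x': S1 → S0
  read 'y': S0 → S2
  read 'x': S2 → S0
  read 'y': S0 → S2
  end S2, rejected

none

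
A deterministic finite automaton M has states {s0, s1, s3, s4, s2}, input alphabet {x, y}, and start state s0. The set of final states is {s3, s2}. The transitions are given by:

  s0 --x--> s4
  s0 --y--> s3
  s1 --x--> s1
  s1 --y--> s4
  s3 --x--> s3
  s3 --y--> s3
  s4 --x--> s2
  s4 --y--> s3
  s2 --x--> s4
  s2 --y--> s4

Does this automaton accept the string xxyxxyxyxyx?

start at s0
read 'x': s0 → s4
read 'x': s4 → s2
read 'y': s2 → s4
read 'x': s4 → s2
read 'x': s2 → s4
read 'y': s4 → s3
read 'x': s3 → s3
read 'y': s3 → s3
read 'x': s3 → s3
read 'y': s3 → s3
read 'x': s3 → s3
End state s3 is accepting.

Yes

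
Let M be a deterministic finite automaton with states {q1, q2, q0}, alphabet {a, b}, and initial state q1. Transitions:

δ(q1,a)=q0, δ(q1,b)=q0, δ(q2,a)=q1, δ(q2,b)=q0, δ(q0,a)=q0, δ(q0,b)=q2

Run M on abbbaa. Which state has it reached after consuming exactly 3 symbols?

q0

Trace: q1 -a-> q0 -b-> q2 -b-> q0
After 3 symbols: q0.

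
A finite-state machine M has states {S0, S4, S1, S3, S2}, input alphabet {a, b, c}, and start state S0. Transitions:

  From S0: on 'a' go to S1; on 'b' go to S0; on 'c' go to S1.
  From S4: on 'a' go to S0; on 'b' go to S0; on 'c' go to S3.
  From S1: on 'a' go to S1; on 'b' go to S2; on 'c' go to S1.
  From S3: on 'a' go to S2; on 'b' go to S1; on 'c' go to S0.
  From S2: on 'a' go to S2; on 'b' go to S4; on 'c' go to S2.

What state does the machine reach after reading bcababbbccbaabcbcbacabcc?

S0

start at S0
read 'b': S0 → S0
read 'c': S0 → S1
read 'a': S1 → S1
read 'b': S1 → S2
read 'a': S2 → S2
read 'b': S2 → S4
read 'b': S4 → S0
read 'b': S0 → S0
read 'c': S0 → S1
read 'c': S1 → S1
read 'b': S1 → S2
read 'a': S2 → S2
read 'a': S2 → S2
read 'b': S2 → S4
read 'c': S4 → S3
read 'b': S3 → S1
read 'c': S1 → S1
read 'b': S1 → S2
read 'a': S2 → S2
read 'c': S2 → S2
read 'a': S2 → S2
read 'b': S2 → S4
read 'c': S4 → S3
read 'c': S3 → S0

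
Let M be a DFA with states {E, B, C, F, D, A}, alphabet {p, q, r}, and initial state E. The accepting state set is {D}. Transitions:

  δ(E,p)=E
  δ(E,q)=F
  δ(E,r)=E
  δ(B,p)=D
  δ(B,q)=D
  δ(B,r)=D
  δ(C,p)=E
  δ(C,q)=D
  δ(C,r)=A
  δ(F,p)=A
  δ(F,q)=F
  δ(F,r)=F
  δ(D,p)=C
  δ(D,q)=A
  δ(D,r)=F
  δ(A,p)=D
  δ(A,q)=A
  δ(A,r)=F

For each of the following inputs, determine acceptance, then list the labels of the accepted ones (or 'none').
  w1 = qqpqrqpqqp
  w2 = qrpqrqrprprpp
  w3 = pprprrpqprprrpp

w1: E → F → F → A → A → F → F → A → A → A → D  → end D, accepted
w2: E → F → F → A → A → F → F → F → A → F → A → F → A → D  → end D, accepted
w3: E → E → E → E → E → E → E → E → F → A → F → A → F → F → A → D  → end D, accepted

w1, w2, w3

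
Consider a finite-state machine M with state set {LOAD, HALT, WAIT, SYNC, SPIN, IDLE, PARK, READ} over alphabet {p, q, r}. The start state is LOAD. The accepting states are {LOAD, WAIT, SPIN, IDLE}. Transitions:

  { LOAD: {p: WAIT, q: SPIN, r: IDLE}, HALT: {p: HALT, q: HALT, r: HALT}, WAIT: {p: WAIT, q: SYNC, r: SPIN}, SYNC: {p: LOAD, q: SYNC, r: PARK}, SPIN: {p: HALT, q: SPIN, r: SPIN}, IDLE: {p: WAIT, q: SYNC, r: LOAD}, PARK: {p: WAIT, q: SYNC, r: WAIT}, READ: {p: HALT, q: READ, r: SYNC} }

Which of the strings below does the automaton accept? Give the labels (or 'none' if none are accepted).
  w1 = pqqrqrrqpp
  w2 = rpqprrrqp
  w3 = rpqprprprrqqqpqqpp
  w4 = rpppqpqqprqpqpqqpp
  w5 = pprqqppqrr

w1: LOAD → WAIT → SYNC → SYNC → PARK → SYNC → PARK → WAIT → SYNC → LOAD → WAIT  → end WAIT, accepted
w2: LOAD → IDLE → WAIT → SYNC → LOAD → IDLE → LOAD → IDLE → SYNC → LOAD  → end LOAD, accepted
w3: LOAD → IDLE → WAIT → SYNC → LOAD → IDLE → WAIT → SPIN → HALT → HALT → HALT → HALT → HALT → HALT → HALT → HALT → HALT → HALT → HALT  → end HALT, rejected
w4: LOAD → IDLE → WAIT → WAIT → WAIT → SYNC → LOAD → SPIN → SPIN → HALT → HALT → HALT → HALT → HALT → HALT → HALT → HALT → HALT → HALT  → end HALT, rejected
w5: LOAD → WAIT → WAIT → SPIN → SPIN → SPIN → HALT → HALT → HALT → HALT → HALT  → end HALT, rejected

w1, w2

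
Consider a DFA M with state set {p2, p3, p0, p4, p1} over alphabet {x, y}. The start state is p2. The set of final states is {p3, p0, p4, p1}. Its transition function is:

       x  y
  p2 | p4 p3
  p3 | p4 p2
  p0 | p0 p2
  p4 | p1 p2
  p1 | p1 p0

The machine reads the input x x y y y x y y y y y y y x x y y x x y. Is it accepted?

start at p2
read 'x': p2 → p4
read 'x': p4 → p1
read 'y': p1 → p0
read 'y': p0 → p2
read 'y': p2 → p3
read 'x': p3 → p4
read 'y': p4 → p2
read 'y': p2 → p3
read 'y': p3 → p2
read 'y': p2 → p3
read 'y': p3 → p2
read 'y': p2 → p3
read 'y': p3 → p2
read 'x': p2 → p4
read 'x': p4 → p1
read 'y': p1 → p0
read 'y': p0 → p2
read 'x': p2 → p4
read 'x': p4 → p1
read 'y': p1 → p0
End state p0 is accepting.

Yes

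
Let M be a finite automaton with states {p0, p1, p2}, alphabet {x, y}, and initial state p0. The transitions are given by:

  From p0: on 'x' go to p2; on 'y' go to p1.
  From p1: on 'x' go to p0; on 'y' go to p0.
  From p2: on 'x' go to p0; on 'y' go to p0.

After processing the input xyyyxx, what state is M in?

p0 → p2 → p0 → p1 → p0 → p2 → p0

p0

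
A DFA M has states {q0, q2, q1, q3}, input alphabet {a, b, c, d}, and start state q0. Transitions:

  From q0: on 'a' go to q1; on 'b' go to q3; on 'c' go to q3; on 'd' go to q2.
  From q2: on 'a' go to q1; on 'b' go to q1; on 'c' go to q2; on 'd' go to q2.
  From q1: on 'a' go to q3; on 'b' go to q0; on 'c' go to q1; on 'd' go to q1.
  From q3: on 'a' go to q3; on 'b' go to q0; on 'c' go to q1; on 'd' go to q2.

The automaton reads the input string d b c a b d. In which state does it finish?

q2

start at q0
read 'd': q0 → q2
read 'b': q2 → q1
read 'c': q1 → q1
read 'a': q1 → q3
read 'b': q3 → q0
read 'd': q0 → q2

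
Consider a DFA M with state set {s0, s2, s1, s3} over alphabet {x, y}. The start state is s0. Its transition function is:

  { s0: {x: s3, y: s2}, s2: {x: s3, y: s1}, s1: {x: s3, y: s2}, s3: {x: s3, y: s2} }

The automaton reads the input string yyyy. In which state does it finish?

Trace: s0 -y-> s2 -y-> s1 -y-> s2 -y-> s1

s1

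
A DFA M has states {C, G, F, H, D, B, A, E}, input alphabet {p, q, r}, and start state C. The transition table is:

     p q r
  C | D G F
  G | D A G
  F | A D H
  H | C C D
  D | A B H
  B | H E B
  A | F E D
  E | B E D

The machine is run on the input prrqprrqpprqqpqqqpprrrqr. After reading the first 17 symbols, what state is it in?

E

start at C
read 'p': C → D
read 'r': D → H
read 'r': H → D
read 'q': D → B
read 'p': B → H
read 'r': H → D
read 'r': D → H
read 'q': H → C
read 'p': C → D
read 'p': D → A
read 'r': A → D
read 'q': D → B
read 'q': B → E
read 'p': E → B
read 'q': B → E
read 'q': E → E
read 'q': E → E
After 17 symbols: E.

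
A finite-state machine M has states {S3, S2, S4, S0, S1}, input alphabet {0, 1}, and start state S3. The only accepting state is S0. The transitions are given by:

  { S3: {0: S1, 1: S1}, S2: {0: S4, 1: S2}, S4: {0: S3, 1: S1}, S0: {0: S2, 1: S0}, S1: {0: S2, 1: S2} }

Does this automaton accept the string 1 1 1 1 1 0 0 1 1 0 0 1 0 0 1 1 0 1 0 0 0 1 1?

start at S3
read '1': S3 → S1
read '1': S1 → S2
read '1': S2 → S2
read '1': S2 → S2
read '1': S2 → S2
read '0': S2 → S4
read '0': S4 → S3
read '1': S3 → S1
read '1': S1 → S2
read '0': S2 → S4
read '0': S4 → S3
read '1': S3 → S1
read '0': S1 → S2
read '0': S2 → S4
read '1': S4 → S1
read '1': S1 → S2
read '0': S2 → S4
read '1': S4 → S1
read '0': S1 → S2
read '0': S2 → S4
read '0': S4 → S3
read '1': S3 → S1
read '1': S1 → S2
End state S2 is not accepting.

No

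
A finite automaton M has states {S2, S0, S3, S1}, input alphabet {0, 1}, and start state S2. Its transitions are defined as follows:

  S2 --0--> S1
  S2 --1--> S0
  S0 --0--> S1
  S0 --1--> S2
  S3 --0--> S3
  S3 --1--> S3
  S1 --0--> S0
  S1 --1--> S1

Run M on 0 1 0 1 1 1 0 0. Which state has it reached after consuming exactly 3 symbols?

Trace: S2 -0-> S1 -1-> S1 -0-> S0
After 3 symbols: S0.

S0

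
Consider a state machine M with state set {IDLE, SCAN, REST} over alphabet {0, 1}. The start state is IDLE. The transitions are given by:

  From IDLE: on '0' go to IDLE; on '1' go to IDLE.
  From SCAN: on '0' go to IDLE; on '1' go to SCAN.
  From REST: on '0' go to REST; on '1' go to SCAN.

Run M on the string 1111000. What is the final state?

IDLE

start at IDLE
read '1': IDLE → IDLE
read '1': IDLE → IDLE
read '1': IDLE → IDLE
read '1': IDLE → IDLE
read '0': IDLE → IDLE
read '0': IDLE → IDLE
read '0': IDLE → IDLE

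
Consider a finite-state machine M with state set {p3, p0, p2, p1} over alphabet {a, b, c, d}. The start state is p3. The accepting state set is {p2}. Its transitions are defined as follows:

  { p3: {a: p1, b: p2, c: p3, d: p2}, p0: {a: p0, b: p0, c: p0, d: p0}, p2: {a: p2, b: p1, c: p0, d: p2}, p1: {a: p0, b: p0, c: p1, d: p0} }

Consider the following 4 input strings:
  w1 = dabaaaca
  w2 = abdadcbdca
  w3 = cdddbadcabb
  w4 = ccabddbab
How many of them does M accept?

0

w1:
  start at p3
  read 'd': p3 → p2
  read 'a': p2 → p2
  read 'b': p2 → p1
  read 'a': p1 → p0
  read 'a': p0 → p0
  read 'a': p0 → p0
  read 'c': p0 → p0
  read 'a': p0 → p0
  end p0, rejected
w2:
  start at p3
  read 'a': p3 → p1
  read 'b': p1 → p0
  read 'd': p0 → p0
  read 'a': p0 → p0
  read 'd': p0 → p0
  read 'c': p0 → p0
  read 'b': p0 → p0
  read 'd': p0 → p0
  read 'c': p0 → p0
  read 'a': p0 → p0
  end p0, rejected
w3:
  start at p3
  read 'c': p3 → p3
  read 'd': p3 → p2
  read 'd': p2 → p2
  read 'd': p2 → p2
  read 'b': p2 → p1
  read 'a': p1 → p0
  read 'd': p0 → p0
  read 'c': p0 → p0
  read 'a': p0 → p0
  read 'b': p0 → p0
  read 'b': p0 → p0
  end p0, rejected
w4:
  start at p3
  read 'c': p3 → p3
  read 'c': p3 → p3
  read 'a': p3 → p1
  read 'b': p1 → p0
  read 'd': p0 → p0
  read 'd': p0 → p0
  read 'b': p0 → p0
  read 'a': p0 → p0
  read 'b': p0 → p0
  end p0, rejected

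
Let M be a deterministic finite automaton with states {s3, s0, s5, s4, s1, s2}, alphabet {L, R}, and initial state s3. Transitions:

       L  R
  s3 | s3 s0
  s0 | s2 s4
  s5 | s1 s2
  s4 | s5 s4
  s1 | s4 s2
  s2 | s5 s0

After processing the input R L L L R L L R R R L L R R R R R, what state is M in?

s4

s3 → s0 → s2 → s5 → s1 → s2 → s5 → s1 → s2 → s0 → s4 → s5 → s1 → s2 → s0 → s4 → s4 → s4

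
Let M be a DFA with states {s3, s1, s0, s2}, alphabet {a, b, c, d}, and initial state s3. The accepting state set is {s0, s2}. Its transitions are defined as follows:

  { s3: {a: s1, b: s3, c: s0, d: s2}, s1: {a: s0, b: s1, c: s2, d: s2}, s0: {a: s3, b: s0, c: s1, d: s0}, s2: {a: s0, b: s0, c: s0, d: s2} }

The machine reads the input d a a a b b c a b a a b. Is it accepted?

No

start at s3
read 'd': s3 → s2
read 'a': s2 → s0
read 'a': s0 → s3
read 'a': s3 → s1
read 'b': s1 → s1
read 'b': s1 → s1
read 'c': s1 → s2
read 'a': s2 → s0
read 'b': s0 → s0
read 'a': s0 → s3
read 'a': s3 → s1
read 'b': s1 → s1
End state s1 is not accepting.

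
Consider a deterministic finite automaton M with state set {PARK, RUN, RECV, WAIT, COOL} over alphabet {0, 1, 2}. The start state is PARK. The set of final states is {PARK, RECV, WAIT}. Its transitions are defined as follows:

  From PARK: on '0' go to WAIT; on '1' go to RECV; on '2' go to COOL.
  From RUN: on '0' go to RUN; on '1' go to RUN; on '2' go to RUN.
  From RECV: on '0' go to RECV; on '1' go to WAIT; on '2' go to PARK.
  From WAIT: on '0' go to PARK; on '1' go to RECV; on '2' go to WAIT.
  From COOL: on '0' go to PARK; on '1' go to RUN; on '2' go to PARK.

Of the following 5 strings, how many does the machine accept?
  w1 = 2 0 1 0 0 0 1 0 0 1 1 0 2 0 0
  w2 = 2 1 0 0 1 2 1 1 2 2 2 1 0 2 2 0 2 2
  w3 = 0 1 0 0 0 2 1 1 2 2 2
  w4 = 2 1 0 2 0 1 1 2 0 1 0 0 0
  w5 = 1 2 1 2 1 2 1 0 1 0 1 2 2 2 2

2

w1: PARK → COOL → PARK → RECV → RECV → RECV → RECV → WAIT → PARK → WAIT → RECV → WAIT → PARK → COOL → PARK → WAIT  → end WAIT, accepted
w2: PARK → COOL → RUN → RUN → RUN → RUN → RUN → RUN → RUN → RUN → RUN → RUN → RUN → RUN → RUN → RUN → RUN → RUN → RUN  → end RUN, rejected
w3: PARK → WAIT → RECV → RECV → RECV → RECV → PARK → RECV → WAIT → WAIT → WAIT → WAIT  → end WAIT, accepted
w4: PARK → COOL → RUN → RUN → RUN → RUN → RUN → RUN → RUN → RUN → RUN → RUN → RUN → RUN  → end RUN, rejected
w5: PARK → RECV → PARK → RECV → PARK → RECV → PARK → RECV → RECV → WAIT → PARK → RECV → PARK → COOL → PARK → COOL  → end COOL, rejected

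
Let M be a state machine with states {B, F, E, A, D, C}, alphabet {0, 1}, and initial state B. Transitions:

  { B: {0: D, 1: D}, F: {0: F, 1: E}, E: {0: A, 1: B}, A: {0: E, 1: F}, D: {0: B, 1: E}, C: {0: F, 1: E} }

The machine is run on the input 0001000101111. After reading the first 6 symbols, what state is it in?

Trace: B -0-> D -0-> B -0-> D -1-> E -0-> A -0-> E
After 6 symbols: E.

E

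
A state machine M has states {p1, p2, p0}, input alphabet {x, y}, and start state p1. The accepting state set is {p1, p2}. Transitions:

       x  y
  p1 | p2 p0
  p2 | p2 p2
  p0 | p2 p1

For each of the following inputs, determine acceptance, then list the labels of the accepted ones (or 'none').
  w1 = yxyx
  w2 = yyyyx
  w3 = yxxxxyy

w1: Trace: p1 -y-> p0 -x-> p2 -y-> p2 -x-> p2  → end p2, accepted
w2: Trace: p1 -y-> p0 -y-> p1 -y-> p0 -y-> p1 -x-> p2  → end p2, accepted
w3: Trace: p1 -y-> p0 -x-> p2 -x-> p2 -x-> p2 -x-> p2 -y-> p2 -y-> p2  → end p2, accepted

w1, w2, w3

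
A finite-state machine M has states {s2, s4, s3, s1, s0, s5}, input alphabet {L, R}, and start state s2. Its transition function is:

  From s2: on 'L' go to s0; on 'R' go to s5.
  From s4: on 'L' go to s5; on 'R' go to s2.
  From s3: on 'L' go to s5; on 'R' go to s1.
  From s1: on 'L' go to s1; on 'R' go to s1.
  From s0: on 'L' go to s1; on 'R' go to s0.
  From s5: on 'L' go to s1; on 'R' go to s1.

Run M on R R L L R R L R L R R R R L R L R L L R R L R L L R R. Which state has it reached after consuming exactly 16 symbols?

Trace: s2 -R-> s5 -R-> s1 -L-> s1 -L-> s1 -R-> s1 -R-> s1 -L-> s1 -R-> s1 -L-> s1 -R-> s1 -R-> s1 -R-> s1 -R-> s1 -L-> s1 -R-> s1 -L-> s1
After 16 symbols: s1.

s1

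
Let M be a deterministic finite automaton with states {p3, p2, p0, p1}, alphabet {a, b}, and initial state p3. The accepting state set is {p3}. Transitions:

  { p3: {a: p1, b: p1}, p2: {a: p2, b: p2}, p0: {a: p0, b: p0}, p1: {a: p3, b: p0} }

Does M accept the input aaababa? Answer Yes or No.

No

p3 → p1 → p3 → p1 → p0 → p0 → p0 → p0
End state p0 is not accepting.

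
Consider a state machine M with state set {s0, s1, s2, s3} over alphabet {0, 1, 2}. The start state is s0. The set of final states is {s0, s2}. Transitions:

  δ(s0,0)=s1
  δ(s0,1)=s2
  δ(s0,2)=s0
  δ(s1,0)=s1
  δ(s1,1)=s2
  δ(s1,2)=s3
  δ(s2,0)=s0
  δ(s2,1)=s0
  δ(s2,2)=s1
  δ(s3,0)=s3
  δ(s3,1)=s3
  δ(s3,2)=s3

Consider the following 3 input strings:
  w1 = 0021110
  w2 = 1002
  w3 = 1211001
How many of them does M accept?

w1:
  start at s0
  read '0': s0 → s1
  read '0': s1 → s1
  read '2': s1 → s3
  read '1': s3 → s3
  read '1': s3 → s3
  read '1': s3 → s3
  read '0': s3 → s3
  end s3, rejected
w2:
  start at s0
  read '1': s0 → s2
  read '0': s2 → s0
  read '0': s0 → s1
  read '2': s1 → s3
  end s3, rejected
w3:
  start at s0
  read '1': s0 → s2
  read '2': s2 → s1
  read '1': s1 → s2
  read '1': s2 → s0
  read '0': s0 → s1
  read '0': s1 → s1
  read '1': s1 → s2
  end s2, accepted

1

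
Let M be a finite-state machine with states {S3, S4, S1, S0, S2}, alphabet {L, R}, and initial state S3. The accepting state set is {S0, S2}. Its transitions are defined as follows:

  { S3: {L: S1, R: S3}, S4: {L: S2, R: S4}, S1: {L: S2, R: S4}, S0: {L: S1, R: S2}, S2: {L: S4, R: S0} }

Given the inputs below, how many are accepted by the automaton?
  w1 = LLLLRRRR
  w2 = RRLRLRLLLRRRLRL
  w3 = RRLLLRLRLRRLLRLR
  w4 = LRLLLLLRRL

2

w1:
  start at S3
  read 'L': S3 → S1
  read 'L': S1 → S2
  read 'L': S2 → S4
  read 'L': S4 → S2
  read 'R': S2 → S0
  read 'R': S0 → S2
  read 'R': S2 → S0
  read 'R': S0 → S2
  end S2, accepted
w2:
  start at S3
  read 'R': S3 → S3
  read 'R': S3 → S3
  read 'L': S3 → S1
  read 'R': S1 → S4
  read 'L': S4 → S2
  read 'R': S2 → S0
  read 'L': S0 → S1
  read 'L': S1 → S2
  read 'L': S2 → S4
  read 'R': S4 → S4
  read 'R': S4 → S4
  read 'R': S4 → S4
  read 'L': S4 → S2
  read 'R': S2 → S0
  read 'L': S0 → S1
  end S1, rejected
w3:
  start at S3
  read 'R': S3 → S3
  read 'R': S3 → S3
  read 'L': S3 → S1
  read 'L': S1 → S2
  read 'L': S2 → S4
  read 'R': S4 → S4
  read 'L': S4 → S2
  read 'R': S2 → S0
  read 'L': S0 → S1
  read 'R': S1 → S4
  read 'R': S4 → S4
  read 'L': S4 → S2
  read 'L': S2 → S4
  read 'R': S4 → S4
  read 'L': S4 → S2
  read 'R': S2 → S0
  end S0, accepted
w4:
  start at S3
  read 'L': S3 → S1
  read 'R': S1 → S4
  read 'L': S4 → S2
  read 'L': S2 → S4
  read 'L': S4 → S2
  read 'L': S2 → S4
  read 'L': S4 → S2
  read 'R': S2 → S0
  read 'R': S0 → S2
  read 'L': S2 → S4
  end S4, rejected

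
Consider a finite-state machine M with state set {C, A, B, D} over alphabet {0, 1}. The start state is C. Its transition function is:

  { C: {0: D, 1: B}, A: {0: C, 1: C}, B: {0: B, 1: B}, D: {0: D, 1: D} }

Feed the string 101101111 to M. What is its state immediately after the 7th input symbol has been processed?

Trace: C -1-> B -0-> B -1-> B -1-> B -0-> B -1-> B -1-> B
After 7 symbols: B.

B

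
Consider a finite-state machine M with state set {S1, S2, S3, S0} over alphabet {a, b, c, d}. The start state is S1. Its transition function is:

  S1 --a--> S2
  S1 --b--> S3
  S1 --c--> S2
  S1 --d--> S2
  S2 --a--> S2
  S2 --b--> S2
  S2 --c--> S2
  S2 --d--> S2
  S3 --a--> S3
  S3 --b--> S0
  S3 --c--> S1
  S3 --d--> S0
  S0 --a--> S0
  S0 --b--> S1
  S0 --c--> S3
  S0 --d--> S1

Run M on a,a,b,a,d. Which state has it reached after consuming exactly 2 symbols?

Trace: S1 -a-> S2 -a-> S2
After 2 symbols: S2.

S2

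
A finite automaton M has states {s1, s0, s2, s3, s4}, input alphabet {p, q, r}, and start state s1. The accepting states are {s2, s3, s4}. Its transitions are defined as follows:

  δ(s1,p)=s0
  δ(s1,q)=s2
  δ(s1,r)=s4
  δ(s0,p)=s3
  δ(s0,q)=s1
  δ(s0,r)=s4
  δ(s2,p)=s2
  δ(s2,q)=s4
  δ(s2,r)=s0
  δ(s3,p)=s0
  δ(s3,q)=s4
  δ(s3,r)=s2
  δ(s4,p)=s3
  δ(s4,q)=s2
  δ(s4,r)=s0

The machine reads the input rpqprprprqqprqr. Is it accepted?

Yes

start at s1
read 'r': s1 → s4
read 'p': s4 → s3
read 'q': s3 → s4
read 'p': s4 → s3
read 'r': s3 → s2
read 'p': s2 → s2
read 'r': s2 → s0
read 'p': s0 → s3
read 'r': s3 → s2
read 'q': s2 → s4
read 'q': s4 → s2
read 'p': s2 → s2
read 'r': s2 → s0
read 'q': s0 → s1
read 'r': s1 → s4
End state s4 is accepting.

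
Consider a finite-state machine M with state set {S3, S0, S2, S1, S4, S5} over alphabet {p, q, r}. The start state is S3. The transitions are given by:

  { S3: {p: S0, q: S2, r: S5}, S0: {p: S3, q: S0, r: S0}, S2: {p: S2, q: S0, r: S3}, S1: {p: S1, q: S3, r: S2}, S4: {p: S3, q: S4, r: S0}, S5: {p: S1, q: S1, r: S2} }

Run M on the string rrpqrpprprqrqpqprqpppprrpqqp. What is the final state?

start at S3
read 'r': S3 → S5
read 'r': S5 → S2
read 'p': S2 → S2
read 'q': S2 → S0
read 'r': S0 → S0
read 'p': S0 → S3
read 'p': S3 → S0
read 'r': S0 → S0
read 'p': S0 → S3
read 'r': S3 → S5
read 'q': S5 → S1
read 'r': S1 → S2
read 'q': S2 → S0
read 'p': S0 → S3
read 'q': S3 → S2
read 'p': S2 → S2
read 'r': S2 → S3
read 'q': S3 → S2
read 'p': S2 → S2
read 'p': S2 → S2
read 'p': S2 → S2
read 'p': S2 → S2
read 'r': S2 → S3
read 'r': S3 → S5
read 'p': S5 → S1
read 'q': S1 → S3
read 'q': S3 → S2
read 'p': S2 → S2

S2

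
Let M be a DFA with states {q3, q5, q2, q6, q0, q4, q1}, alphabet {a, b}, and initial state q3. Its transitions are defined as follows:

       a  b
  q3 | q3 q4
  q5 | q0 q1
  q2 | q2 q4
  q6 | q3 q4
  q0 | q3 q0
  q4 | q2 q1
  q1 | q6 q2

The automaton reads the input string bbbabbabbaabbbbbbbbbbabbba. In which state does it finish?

q3 → q4 → q1 → q2 → q2 → q4 → q1 → q6 → q4 → q1 → q6 → q3 → q4 → q1 → q2 → q4 → q1 → q2 → q4 → q1 → q2 → q4 → q2 → q4 → q1 → q2 → q2

q2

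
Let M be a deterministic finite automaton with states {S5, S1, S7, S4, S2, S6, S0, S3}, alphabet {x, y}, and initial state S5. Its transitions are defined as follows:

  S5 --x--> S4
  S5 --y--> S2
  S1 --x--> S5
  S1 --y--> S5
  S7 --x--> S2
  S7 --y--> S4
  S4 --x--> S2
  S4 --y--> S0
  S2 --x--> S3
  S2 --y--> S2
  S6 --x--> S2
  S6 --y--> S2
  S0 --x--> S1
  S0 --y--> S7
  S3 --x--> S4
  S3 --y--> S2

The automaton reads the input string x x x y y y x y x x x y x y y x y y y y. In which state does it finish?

S2

Trace: S5 -x-> S4 -x-> S2 -x-> S3 -y-> S2 -y-> S2 -y-> S2 -x-> S3 -y-> S2 -x-> S3 -x-> S4 -x-> S2 -y-> S2 -x-> S3 -y-> S2 -y-> S2 -x-> S3 -y-> S2 -y-> S2 -y-> S2 -y-> S2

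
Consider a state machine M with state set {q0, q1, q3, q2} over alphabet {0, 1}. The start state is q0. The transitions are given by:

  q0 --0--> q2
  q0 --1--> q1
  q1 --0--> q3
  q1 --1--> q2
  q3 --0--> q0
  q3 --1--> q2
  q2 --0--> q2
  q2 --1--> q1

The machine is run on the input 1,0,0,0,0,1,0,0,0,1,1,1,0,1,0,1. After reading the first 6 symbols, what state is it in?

Trace: q0 -1-> q1 -0-> q3 -0-> q0 -0-> q2 -0-> q2 -1-> q1
After 6 symbols: q1.

q1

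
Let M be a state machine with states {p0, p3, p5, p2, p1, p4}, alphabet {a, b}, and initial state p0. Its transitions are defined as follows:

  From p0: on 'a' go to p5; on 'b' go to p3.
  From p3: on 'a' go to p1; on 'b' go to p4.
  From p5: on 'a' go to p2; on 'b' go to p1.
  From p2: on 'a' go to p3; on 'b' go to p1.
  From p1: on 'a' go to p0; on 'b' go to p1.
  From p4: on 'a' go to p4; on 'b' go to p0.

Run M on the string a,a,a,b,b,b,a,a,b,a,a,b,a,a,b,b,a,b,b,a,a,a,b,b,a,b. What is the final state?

p3

Trace: p0 -a-> p5 -a-> p2 -a-> p3 -b-> p4 -b-> p0 -b-> p3 -a-> p1 -a-> p0 -b-> p3 -a-> p1 -a-> p0 -b-> p3 -a-> p1 -a-> p0 -b-> p3 -b-> p4 -a-> p4 -b-> p0 -b-> p3 -a-> p1 -a-> p0 -a-> p5 -b-> p1 -b-> p1 -a-> p0 -b-> p3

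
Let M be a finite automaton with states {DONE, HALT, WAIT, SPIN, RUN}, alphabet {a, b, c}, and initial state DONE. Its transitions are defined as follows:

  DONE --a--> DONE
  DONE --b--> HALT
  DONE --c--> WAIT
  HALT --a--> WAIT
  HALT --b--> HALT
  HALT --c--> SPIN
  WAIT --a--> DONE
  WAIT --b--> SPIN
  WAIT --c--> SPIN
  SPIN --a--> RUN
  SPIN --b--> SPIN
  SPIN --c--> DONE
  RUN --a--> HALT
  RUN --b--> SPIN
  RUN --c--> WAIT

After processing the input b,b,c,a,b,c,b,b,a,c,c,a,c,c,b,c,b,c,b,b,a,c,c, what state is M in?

start at DONE
read 'b': DONE → HALT
read 'b': HALT → HALT
read 'c': HALT → SPIN
read 'a': SPIN → RUN
read 'b': RUN → SPIN
read 'c': SPIN → DONE
read 'b': DONE → HALT
read 'b': HALT → HALT
read 'a': HALT → WAIT
read 'c': WAIT → SPIN
read 'c': SPIN → DONE
read 'a': DONE → DONE
read 'c': DONE → WAIT
read 'c': WAIT → SPIN
read 'b': SPIN → SPIN
read 'c': SPIN → DONE
read 'b': DONE → HALT
read 'c': HALT → SPIN
read 'b': SPIN → SPIN
read 'b': SPIN → SPIN
read 'a': SPIN → RUN
read 'c': RUN → WAIT
read 'c': WAIT → SPIN

SPIN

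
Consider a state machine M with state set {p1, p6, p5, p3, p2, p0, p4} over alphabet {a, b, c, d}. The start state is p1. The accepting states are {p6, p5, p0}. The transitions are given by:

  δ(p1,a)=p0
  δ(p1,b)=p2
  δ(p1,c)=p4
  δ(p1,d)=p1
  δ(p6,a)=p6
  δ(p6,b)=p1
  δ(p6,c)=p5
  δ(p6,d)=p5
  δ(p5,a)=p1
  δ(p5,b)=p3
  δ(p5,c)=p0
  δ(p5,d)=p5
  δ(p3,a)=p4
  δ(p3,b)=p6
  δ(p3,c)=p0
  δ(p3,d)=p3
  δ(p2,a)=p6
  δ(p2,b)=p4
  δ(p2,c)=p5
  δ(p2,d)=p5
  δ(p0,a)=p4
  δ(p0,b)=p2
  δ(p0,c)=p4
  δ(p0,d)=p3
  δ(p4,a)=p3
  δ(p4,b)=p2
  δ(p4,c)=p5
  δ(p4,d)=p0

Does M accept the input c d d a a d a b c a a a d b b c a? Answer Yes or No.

No

Trace: p1 -c-> p4 -d-> p0 -d-> p3 -a-> p4 -a-> p3 -d-> p3 -a-> p4 -b-> p2 -c-> p5 -a-> p1 -a-> p0 -a-> p4 -d-> p0 -b-> p2 -b-> p4 -c-> p5 -a-> p1
End state p1 is not accepting.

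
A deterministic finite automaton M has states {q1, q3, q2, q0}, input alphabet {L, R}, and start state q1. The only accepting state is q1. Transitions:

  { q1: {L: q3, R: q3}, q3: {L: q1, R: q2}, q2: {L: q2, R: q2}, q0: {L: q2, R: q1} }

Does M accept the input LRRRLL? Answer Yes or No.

Trace: q1 -L-> q3 -R-> q2 -R-> q2 -R-> q2 -L-> q2 -L-> q2
End state q2 is not accepting.

No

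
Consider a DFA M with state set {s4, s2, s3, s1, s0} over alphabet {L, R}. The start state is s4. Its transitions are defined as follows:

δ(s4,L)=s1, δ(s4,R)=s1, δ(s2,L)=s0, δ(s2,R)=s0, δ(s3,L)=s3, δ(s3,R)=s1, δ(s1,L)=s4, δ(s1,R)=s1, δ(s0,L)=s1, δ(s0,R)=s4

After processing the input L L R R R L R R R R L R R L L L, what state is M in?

s4

start at s4
read 'L': s4 → s1
read 'L': s1 → s4
read 'R': s4 → s1
read 'R': s1 → s1
read 'R': s1 → s1
read 'L': s1 → s4
read 'R': s4 → s1
read 'R': s1 → s1
read 'R': s1 → s1
read 'R': s1 → s1
read 'L': s1 → s4
read 'R': s4 → s1
read 'R': s1 → s1
read 'L': s1 → s4
read 'L': s4 → s1
read 'L': s1 → s4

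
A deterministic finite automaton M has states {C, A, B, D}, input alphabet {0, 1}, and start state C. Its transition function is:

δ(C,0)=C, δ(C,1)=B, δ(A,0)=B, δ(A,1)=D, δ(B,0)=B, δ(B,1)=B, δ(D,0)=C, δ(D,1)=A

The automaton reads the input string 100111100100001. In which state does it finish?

B

start at C
read '1': C → B
read '0': B → B
read '0': B → B
read '1': B → B
read '1': B → B
read '1': B → B
read '1': B → B
read '0': B → B
read '0': B → B
read '1': B → B
read '0': B → B
read '0': B → B
read '0': B → B
read '0': B → B
read '1': B → B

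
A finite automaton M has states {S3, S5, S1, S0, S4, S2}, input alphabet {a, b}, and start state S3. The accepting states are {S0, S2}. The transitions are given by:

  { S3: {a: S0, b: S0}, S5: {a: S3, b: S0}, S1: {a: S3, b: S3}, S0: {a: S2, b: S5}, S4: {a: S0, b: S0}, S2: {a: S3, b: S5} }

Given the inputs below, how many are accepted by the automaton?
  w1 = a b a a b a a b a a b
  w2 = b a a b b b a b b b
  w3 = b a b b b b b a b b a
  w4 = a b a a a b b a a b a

1

w1: S3 → S0 → S5 → S3 → S0 → S5 → S3 → S0 → S5 → S3 → S0 → S5  → end S5, rejected
w2: S3 → S0 → S2 → S3 → S0 → S5 → S0 → S2 → S5 → S0 → S5  → end S5, rejected
w3: S3 → S0 → S2 → S5 → S0 → S5 → S0 → S5 → S3 → S0 → S5 → S3  → end S3, rejected
w4: S3 → S0 → S5 → S3 → S0 → S2 → S5 → S0 → S2 → S3 → S0 → S2  → end S2, accepted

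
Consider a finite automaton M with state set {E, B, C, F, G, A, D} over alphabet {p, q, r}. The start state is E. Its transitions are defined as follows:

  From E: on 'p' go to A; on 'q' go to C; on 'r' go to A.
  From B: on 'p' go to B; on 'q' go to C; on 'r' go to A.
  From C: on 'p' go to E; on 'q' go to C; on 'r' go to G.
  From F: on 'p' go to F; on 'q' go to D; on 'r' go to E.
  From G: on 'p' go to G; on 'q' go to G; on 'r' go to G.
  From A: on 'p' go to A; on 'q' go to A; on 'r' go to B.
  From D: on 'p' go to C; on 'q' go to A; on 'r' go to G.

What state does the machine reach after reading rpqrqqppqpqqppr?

Trace: E -r-> A -p-> A -q-> A -r-> B -q-> C -q-> C -p-> E -p-> A -q-> A -p-> A -q-> A -q-> A -p-> A -p-> A -r-> B

B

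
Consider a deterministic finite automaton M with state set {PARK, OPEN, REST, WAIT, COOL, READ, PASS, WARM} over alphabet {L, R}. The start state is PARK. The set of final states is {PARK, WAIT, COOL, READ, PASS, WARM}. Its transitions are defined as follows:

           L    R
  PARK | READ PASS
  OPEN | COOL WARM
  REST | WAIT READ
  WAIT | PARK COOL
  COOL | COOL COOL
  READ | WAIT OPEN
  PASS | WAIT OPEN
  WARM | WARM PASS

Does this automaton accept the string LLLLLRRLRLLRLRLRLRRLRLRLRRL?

Yes

PARK → READ → WAIT → PARK → READ → WAIT → COOL → COOL → COOL → COOL → COOL → COOL → COOL → COOL → COOL → COOL → COOL → COOL → COOL → COOL → COOL → COOL → COOL → COOL → COOL → COOL → COOL → COOL
End state COOL is accepting.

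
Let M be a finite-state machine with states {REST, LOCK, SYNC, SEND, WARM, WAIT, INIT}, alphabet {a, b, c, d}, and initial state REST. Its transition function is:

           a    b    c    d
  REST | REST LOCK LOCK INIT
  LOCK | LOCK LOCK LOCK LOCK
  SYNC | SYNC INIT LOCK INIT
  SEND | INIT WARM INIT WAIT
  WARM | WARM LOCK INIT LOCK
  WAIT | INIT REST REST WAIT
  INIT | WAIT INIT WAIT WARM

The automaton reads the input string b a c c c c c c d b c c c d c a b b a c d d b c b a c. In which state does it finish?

LOCK

REST → LOCK → LOCK → LOCK → LOCK → LOCK → LOCK → LOCK → LOCK → LOCK → LOCK → LOCK → LOCK → LOCK → LOCK → LOCK → LOCK → LOCK → LOCK → LOCK → LOCK → LOCK → LOCK → LOCK → LOCK → LOCK → LOCK → LOCK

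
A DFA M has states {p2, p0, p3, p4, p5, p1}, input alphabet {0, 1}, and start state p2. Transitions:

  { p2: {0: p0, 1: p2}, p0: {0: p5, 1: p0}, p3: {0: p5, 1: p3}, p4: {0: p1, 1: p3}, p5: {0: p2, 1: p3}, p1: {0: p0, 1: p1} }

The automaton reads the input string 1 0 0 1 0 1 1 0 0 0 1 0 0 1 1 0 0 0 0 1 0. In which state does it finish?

start at p2
read '1': p2 → p2
read '0': p2 → p0
read '0': p0 → p5
read '1': p5 → p3
read '0': p3 → p5
read '1': p5 → p3
read '1': p3 → p3
read '0': p3 → p5
read '0': p5 → p2
read '0': p2 → p0
read '1': p0 → p0
read '0': p0 → p5
read '0': p5 → p2
read '1': p2 → p2
read '1': p2 → p2
read '0': p2 → p0
read '0': p0 → p5
read '0': p5 → p2
read '0': p2 → p0
read '1': p0 → p0
read '0': p0 → p5

p5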